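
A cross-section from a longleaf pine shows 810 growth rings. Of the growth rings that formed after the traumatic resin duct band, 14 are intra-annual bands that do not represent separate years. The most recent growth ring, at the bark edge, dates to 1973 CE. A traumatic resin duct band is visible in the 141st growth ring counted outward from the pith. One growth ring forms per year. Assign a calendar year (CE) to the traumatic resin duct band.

1318 CE

The traumatic resin duct band sits at growth ring 141 from the pith, so 810 − 141 = 669 growth rings formed after it.
Removing the 14 false growth rings leaves 669 − 14 = 655 true growth rings beyond the traumatic resin duct band.
The growth ring at the bark edge is 1973 CE, so the traumatic resin duct band dates to 1973 − 655 = 1318 CE.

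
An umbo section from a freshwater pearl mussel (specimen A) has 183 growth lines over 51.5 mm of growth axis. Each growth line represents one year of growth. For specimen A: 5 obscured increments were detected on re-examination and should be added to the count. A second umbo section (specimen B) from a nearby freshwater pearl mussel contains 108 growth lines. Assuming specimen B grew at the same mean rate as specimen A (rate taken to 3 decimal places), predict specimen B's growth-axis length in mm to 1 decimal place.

29.6 mm

Specimen A: true growth line count = 183 + 5 = 188.
A: Mean rate = 51.5 mm / 188 years ≈ 0.274 mm/year.
Length of B = 0.274 × 108 = 29.6 mm.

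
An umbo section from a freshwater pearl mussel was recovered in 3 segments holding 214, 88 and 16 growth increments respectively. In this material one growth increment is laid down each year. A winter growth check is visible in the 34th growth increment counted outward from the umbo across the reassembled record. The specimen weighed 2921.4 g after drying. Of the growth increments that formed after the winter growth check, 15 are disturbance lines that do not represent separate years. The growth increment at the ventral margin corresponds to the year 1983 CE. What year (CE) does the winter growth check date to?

Total growth increments = 214 + 88 + 16 = 318.
Between growth increment 34 and the ventral margin there are 318 − 34 = 284 growth increments.
284 − 15 false = 269 true growth increments after the winter growth check.
1983 − 269 = 1714 CE.

1714 CE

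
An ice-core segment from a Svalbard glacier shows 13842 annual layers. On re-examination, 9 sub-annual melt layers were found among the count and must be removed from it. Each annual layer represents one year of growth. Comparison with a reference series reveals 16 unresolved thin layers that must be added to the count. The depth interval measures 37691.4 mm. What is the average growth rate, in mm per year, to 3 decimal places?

2.722 mm per year

Correcting the raw count gives 13842 − 9 + 16 = 13849 true annual layers.
37691.4 mm over 13849 years gives 37691.4 / 13849 ≈ 2.722 mm per year.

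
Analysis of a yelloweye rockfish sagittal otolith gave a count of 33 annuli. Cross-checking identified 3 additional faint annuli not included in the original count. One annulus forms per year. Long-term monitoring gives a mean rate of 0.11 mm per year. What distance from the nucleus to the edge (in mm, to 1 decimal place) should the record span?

Adjusted count: 33 + 3 = 36 annuli.
36 years at 0.11 mm/year gives 0.11 × 36 = 4.0 mm.

4.0 mm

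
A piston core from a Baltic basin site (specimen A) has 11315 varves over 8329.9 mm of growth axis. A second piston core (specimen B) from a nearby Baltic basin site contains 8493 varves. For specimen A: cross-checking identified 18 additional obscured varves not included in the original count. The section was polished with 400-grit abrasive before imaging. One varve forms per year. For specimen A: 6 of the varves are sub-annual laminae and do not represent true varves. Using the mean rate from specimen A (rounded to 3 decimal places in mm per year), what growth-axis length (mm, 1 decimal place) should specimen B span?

6242.4 mm

Specimen A: adjusted count: 11315 − 6 + 18 = 11327 varves.
A: Mean rate = 8329.9 mm / 11327 years ≈ 0.735 mm/year.
For B, 0.735 mm/year × 8493 years = 6242.4 mm.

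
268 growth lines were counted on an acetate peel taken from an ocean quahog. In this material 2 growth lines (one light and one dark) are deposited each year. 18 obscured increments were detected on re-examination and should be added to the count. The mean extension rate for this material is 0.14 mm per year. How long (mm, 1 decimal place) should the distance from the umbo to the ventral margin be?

Adjusted count: 268 + 18 = 286 growth lines.
286 growth lines at 2 per year is 286 / 2 = 143 years.
143 years at 0.14 mm/year gives 0.14 × 143 = 20.0 mm.

20.0 mm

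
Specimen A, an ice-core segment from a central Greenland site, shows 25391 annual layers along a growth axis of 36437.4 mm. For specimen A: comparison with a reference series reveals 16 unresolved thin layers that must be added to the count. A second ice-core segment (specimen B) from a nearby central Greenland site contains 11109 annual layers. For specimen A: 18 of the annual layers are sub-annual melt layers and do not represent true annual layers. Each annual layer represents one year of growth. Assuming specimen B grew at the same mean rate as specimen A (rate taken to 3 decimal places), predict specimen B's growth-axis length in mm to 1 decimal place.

15941.4 mm

Specimen A: correcting the raw count gives 25391 − 18 + 16 = 25389 true annual layers.
A: Extension rate ≈ 36437.4 / 25389 = 1.435 mm/year.
Length of B = 1.435 × 11109 = 15941.4 mm.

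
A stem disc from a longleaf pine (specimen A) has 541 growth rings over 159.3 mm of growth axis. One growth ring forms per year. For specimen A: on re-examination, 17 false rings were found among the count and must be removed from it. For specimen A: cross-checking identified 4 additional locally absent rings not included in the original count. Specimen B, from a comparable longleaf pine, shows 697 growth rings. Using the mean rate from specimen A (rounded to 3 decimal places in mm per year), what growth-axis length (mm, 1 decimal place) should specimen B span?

210.5 mm

Specimen A: true growth ring count = 541 − 17 + 4 = 528.
A: 159.3 mm over 528 years gives 159.3 / 528 ≈ 0.302 mm per year.
B's length ≈ 0.302 × 697 = 210.5 mm.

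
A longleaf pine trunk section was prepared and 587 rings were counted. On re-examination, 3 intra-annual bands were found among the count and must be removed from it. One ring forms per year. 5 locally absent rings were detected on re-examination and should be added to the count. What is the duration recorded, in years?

589 yr

After corrections the count is 587 − 3 + 5 = 589 rings.
With a one-to-one ring periodicity this is 589 years.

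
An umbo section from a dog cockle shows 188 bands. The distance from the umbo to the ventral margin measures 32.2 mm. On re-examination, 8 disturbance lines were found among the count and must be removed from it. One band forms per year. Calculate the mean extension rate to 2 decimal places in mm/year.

0.18 mm/year

After corrections the count is 188 − 8 = 180 bands.
Extension rate ≈ 32.2 / 180 = 0.18 mm/year.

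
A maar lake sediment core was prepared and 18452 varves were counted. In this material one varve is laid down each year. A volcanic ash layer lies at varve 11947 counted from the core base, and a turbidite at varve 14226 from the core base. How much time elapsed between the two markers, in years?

14226 − 11947 = 2279 varves lie between the two events.
That is 2279 years at one varve per year.

2279 yr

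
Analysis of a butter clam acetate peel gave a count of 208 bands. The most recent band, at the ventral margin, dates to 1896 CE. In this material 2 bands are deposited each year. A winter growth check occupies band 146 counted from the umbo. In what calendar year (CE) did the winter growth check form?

208 − 146 = 62 bands lie beyond the winter growth check toward the ventral margin.
Dividing by 2 bands per year: 62 / 2 = 31 years.
The band at the ventral margin is 1896 CE, so the winter growth check dates to 1896 − 31 = 1865 CE.

1865 CE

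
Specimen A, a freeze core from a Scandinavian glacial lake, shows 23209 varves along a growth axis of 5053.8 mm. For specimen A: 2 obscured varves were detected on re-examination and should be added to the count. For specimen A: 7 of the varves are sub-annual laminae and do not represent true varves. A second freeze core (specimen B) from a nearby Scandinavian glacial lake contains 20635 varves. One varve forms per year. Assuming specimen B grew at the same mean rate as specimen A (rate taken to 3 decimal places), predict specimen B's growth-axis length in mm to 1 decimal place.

4498.4 mm

Specimen A: after corrections the count is 23209 − 7 + 2 = 23204 varves.
A: Mean rate = 5053.8 mm / 23204 years ≈ 0.218 mm/yr.
Length of B = 0.218 × 20635 = 4498.4 mm.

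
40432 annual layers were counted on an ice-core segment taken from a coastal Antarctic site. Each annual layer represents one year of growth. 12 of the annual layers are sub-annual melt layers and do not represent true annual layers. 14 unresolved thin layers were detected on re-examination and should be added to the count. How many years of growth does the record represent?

True annual layer count = 40432 − 12 + 14 = 40434.
With a one-to-one annual layer periodicity this is 40434 years.

40434 yr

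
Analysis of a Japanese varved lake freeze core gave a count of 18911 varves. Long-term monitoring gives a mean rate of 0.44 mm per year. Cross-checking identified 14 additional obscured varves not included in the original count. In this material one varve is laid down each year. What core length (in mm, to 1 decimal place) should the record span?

8327.0 mm

Correcting the raw count gives 18911 + 14 = 18925 true varves.
18925 years at 0.44 mm/year gives 0.44 × 18925 = 8327.0 mm.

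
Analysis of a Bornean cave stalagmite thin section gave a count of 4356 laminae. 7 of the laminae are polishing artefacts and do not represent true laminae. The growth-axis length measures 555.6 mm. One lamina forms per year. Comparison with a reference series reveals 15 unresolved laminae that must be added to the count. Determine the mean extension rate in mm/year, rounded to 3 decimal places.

0.127 mm/year

True lamina count = 4356 − 7 + 15 = 4364.
555.6 mm over 4364 years gives 555.6 / 4364 ≈ 0.127 mm/year.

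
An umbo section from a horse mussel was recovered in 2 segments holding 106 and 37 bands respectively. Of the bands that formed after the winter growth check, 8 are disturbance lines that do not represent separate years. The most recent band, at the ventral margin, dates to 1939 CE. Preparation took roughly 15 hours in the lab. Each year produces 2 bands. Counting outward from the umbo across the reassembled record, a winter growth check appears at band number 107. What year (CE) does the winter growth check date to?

1925 CE

Total bands = 106 + 37 = 143.
143 − 107 = 36 bands lie beyond the winter growth check toward the ventral margin.
Removing the 8 false bands leaves 36 − 8 = 28 true bands beyond the winter growth check.
Dividing by 2 bands per year: 28 / 2 = 14 years.
1939 − 14 = 1925 CE.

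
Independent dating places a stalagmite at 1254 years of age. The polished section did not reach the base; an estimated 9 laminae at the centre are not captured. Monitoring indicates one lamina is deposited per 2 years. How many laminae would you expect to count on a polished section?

One lamina every 2 years means 1254 / 2 = 627 laminae.
Subtracting the 9 laminae not captured gives 627 − 9 = 618 laminae in the record.

618 laminae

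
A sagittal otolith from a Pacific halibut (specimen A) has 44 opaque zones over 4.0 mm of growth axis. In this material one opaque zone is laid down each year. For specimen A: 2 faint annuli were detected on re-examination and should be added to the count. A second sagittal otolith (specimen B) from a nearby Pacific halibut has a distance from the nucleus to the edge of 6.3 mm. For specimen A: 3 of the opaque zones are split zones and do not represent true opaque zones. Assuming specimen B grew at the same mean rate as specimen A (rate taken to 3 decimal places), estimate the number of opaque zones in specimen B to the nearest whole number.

68 opaque zones

Specimen A: true opaque zone count = 44 − 3 + 2 = 43.
A: Mean rate = 4.0 mm / 43 years ≈ 0.093 mm/year.
B spans 6.3 / 0.093 = 67.74 years ≈ 68 opaque zones.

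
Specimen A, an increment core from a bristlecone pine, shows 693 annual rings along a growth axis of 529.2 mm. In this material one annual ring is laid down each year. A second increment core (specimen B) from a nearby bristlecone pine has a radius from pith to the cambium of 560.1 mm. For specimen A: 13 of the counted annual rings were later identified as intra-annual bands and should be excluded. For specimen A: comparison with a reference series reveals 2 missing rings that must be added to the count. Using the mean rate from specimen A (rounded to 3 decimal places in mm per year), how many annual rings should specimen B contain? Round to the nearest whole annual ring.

722 annual rings

Specimen A: adjusted count: 693 − 13 + 2 = 682 annual rings.
A: 529.2 mm over 682 years gives 529.2 / 682 ≈ 0.776 mm/year.
For B, 560.1 / 0.776 = 721.78 years ≈ 722 annual rings.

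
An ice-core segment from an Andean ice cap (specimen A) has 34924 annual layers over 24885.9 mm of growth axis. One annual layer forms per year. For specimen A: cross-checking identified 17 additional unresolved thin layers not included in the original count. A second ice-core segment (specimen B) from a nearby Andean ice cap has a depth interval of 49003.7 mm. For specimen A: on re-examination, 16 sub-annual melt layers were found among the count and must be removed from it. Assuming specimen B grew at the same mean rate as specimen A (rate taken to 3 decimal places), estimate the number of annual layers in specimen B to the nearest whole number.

68729 annual layers

Specimen A: correcting the raw count gives 34924 − 16 + 17 = 34925 true annual layers.
A: 24885.9 mm over 34925 years gives 24885.9 / 34925 ≈ 0.713 mm/yr.
Specimen B: 49003.7 mm / 0.713 mm per year = 68728.89 years ≈ 68729 annual layers.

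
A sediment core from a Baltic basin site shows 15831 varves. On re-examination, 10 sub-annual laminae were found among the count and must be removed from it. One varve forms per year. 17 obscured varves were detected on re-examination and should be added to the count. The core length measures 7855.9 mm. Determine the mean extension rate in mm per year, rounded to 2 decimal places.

0.50 mm per year

Adjusted count: 15831 − 10 + 17 = 15838 varves.
Mean rate = 7855.9 mm / 15838 years ≈ 0.50 mm per year.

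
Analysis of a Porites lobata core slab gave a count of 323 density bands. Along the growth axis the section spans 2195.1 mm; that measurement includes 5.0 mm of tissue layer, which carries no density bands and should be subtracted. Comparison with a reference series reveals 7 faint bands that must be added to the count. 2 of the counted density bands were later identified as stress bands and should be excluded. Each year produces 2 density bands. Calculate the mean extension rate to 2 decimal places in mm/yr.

13.35 mm/yr

Correcting the raw count gives 323 − 2 + 7 = 328 true density bands.
With 2 density bands per year, 328 / 2 = 164 years.
The growth record spans 2195.1 − 5.0 = 2190.1 mm.
2190.1 mm over 164 years gives 2190.1 / 164 ≈ 13.35 mm/yr.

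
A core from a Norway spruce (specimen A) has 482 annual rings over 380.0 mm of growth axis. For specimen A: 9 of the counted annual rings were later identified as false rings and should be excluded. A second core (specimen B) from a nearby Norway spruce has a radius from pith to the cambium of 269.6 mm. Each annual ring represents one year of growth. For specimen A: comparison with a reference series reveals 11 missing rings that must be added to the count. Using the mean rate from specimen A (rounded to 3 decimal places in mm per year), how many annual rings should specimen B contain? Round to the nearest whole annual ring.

343 annual rings

Specimen A: adjusted count: 482 − 9 + 11 = 484 annual rings.
A: Extension rate ≈ 380.0 / 484 = 0.785 mm per year.
Specimen B: 269.6 mm / 0.785 mm per year = 343.44 years ≈ 343 annual rings.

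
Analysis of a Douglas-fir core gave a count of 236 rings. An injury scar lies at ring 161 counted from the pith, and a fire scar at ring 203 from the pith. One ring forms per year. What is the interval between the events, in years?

The two markers are separated by 203 − 161 = 42 rings.
One ring per year makes the interval 42 years.

42 years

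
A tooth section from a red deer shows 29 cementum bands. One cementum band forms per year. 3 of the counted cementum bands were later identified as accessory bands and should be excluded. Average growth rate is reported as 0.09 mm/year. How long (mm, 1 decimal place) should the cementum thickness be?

2.3 mm

Adjusted count: 29 − 3 = 26 cementum bands.
Length ≈ 0.09 × 26 = 2.3 mm.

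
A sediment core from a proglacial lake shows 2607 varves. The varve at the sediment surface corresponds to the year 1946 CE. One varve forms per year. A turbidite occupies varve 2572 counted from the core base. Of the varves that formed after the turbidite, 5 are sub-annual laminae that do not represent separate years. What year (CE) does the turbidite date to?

2607 − 2572 = 35 varves lie beyond the turbidite toward the sediment surface.
Excluding 5 false varves: 35 − 5 = 30.
1946 − 30 = 1916 CE.

1916 CE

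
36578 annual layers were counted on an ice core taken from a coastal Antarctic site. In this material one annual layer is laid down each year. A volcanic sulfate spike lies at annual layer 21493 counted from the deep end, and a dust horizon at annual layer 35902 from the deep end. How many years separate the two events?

The two markers are separated by 35902 − 21493 = 14409 annual layers.
At one annual layer per year, 14409 years elapsed between them.

14409 years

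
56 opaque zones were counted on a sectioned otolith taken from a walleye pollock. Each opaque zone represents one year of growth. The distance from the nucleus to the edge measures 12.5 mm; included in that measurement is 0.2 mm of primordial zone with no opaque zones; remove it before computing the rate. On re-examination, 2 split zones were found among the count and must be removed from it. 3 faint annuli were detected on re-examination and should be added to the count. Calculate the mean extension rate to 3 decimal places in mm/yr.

0.216 mm/yr

True opaque zone count = 56 − 2 + 3 = 57.
Net length = 12.5 − 0.2 = 12.3 mm.
Mean rate = 12.3 mm / 57 years ≈ 0.216 mm/yr.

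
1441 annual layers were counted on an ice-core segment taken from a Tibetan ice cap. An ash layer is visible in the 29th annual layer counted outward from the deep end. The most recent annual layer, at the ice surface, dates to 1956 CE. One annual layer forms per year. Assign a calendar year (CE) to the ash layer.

544 CE

1441 − 29 = 1412 annual layers lie beyond the ash layer toward the ice surface.
1956 − 1412 = 544 CE.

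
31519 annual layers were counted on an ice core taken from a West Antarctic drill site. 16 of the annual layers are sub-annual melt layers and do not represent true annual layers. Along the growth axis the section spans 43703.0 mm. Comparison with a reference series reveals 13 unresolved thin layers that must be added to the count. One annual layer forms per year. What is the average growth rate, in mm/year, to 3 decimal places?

Correcting the raw count gives 31519 − 16 + 13 = 31516 true annual layers.
Extension rate ≈ 43703.0 / 31516 = 1.387 mm/year.

1.387 mm/year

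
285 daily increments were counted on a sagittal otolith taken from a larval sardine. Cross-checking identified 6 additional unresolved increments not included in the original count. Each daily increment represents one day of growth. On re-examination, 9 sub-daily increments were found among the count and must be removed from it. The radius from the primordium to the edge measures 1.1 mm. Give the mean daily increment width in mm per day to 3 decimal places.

Correcting the raw count gives 285 − 9 + 6 = 282 true daily increments.
Mean rate = 1.1 mm / 282 days ≈ 0.004 mm per day.

0.004 mm per day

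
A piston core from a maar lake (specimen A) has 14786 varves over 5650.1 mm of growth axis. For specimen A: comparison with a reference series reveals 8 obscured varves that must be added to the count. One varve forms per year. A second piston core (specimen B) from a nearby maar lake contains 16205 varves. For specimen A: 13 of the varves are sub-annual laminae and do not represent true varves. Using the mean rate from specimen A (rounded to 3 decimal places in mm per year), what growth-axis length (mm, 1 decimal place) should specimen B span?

Specimen A: adjusted count: 14786 − 13 + 8 = 14781 varves.
A: Mean rate = 5650.1 mm / 14781 years ≈ 0.382 mm/year.
For B, 0.382 mm/year × 16205 years = 6190.3 mm.

6190.3 mm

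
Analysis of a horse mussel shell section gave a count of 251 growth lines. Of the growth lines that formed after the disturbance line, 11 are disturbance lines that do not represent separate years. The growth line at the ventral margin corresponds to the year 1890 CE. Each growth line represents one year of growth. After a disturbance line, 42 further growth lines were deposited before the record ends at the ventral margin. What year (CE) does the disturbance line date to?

1859 CE

42 growth lines post-date the disturbance line.
Excluding 11 false growth lines: 42 − 11 = 31.
1890 − 31 = 1859 CE.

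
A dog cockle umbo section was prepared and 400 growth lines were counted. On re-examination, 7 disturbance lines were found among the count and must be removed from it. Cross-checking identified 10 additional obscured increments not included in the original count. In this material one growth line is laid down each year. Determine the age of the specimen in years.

403 yr

True growth line count = 400 − 7 + 10 = 403.
At one growth line per year, that is 403 years.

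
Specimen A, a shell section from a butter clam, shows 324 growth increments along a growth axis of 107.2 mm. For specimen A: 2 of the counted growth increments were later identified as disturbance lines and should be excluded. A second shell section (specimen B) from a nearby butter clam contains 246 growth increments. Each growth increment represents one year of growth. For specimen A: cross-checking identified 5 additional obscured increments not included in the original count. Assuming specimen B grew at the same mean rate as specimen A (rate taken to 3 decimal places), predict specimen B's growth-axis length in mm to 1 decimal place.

80.7 mm

Specimen A: adjusted count: 324 − 2 + 5 = 327 growth increments.
A: Extension rate ≈ 107.2 / 327 = 0.328 mm/yr.
For B, 0.328 mm/year × 246 years = 80.7 mm.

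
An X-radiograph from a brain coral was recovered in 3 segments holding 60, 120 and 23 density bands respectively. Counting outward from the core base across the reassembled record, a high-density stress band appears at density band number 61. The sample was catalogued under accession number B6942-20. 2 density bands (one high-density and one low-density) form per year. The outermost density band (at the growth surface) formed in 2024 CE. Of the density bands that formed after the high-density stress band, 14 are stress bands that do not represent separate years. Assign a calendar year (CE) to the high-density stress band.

1960 CE

Total density bands = 60 + 120 + 23 = 203.
Between density band 61 and the growth surface there are 203 − 61 = 142 density bands.
142 − 14 false = 128 true density bands after the high-density stress band.
With 2 density bands per year, 128 / 2 = 64 years.
Counting back 64 years from 2024 CE places the high-density stress band in 2024 − 64 = 1960 CE.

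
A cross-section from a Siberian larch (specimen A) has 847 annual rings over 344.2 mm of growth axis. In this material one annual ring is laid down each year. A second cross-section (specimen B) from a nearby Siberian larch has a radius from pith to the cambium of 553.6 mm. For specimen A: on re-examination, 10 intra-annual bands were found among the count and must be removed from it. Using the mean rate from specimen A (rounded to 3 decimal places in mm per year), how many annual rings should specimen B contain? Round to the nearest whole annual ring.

1347 annual rings

Specimen A: true annual ring count = 847 − 10 = 837.
A: Mean rate = 344.2 mm / 837 years ≈ 0.411 mm per year.
B spans 553.6 / 0.411 = 1346.96 years ≈ 1347 annual rings.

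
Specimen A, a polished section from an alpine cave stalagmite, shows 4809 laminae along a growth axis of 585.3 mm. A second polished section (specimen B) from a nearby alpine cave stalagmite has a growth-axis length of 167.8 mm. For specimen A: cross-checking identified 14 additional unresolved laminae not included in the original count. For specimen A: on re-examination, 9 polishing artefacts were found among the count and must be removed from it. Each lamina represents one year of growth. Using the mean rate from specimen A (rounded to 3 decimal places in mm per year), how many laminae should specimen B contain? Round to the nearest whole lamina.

1375 laminae

Specimen A: true lamina count = 4809 − 9 + 14 = 4814.
A: Extension rate ≈ 585.3 / 4814 = 0.122 mm/year.
For B, 167.8 / 0.122 = 1375.41 years ≈ 1375 laminae.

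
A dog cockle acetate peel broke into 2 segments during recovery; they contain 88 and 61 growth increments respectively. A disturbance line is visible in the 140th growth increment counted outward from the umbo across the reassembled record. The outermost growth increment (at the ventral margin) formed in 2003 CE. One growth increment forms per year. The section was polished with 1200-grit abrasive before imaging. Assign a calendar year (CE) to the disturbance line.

1994 CE

Total growth increments = 88 + 61 = 149.
The disturbance line sits at growth increment 140 from the umbo, so 149 − 140 = 9 growth increments formed after it.
The growth increment at the ventral margin is 2003 CE, so the disturbance line dates to 2003 − 9 = 1994 CE.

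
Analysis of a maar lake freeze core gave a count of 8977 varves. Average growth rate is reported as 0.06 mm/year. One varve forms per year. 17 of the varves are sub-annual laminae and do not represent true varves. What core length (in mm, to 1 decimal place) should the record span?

537.6 mm

After corrections the count is 8977 − 17 = 8960 varves.
Length ≈ 0.06 × 8960 = 537.6 mm.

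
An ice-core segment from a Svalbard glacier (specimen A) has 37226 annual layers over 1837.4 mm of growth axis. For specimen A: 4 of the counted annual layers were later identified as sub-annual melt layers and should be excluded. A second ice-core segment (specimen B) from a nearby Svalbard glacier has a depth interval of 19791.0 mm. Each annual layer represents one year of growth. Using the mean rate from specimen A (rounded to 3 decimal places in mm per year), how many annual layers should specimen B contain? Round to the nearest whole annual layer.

Specimen A: true annual layer count = 37226 − 4 = 37222.
A: 1837.4 mm over 37222 years gives 1837.4 / 37222 ≈ 0.049 mm/year.
For B, 19791.0 / 0.049 = 403897.96 years ≈ 403898 annual layers.

403898 annual layers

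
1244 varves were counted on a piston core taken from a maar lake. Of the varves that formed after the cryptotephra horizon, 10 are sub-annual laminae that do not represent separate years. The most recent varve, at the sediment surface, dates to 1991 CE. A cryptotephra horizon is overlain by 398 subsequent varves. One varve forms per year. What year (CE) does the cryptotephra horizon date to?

398 varves formed after the cryptotephra horizon.
Removing the 10 false varves leaves 398 − 10 = 388 true varves beyond the cryptotephra horizon.
Counting back 388 years from 1991 CE places the cryptotephra horizon in 1991 − 388 = 1603 CE.

1603 CE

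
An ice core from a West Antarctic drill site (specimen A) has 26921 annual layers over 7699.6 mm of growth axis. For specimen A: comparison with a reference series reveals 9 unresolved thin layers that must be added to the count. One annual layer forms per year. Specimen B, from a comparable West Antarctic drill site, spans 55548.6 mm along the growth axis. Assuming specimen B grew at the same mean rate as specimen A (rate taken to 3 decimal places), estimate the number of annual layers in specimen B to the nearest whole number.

Specimen A: true annual layer count = 26921 + 9 = 26930.
A: Mean rate = 7699.6 mm / 26930 years ≈ 0.286 mm/year.
Specimen B: 55548.6 mm / 0.286 mm per year = 194225.87 years ≈ 194226 annual layers.

194226 annual layers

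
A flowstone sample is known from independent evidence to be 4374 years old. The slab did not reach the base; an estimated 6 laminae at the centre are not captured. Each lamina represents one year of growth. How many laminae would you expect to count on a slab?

4368 laminae

Expected laminae over 4374 years: 4374.
Subtracting the 6 laminae not captured gives 4374 − 6 = 4368 laminae in the record.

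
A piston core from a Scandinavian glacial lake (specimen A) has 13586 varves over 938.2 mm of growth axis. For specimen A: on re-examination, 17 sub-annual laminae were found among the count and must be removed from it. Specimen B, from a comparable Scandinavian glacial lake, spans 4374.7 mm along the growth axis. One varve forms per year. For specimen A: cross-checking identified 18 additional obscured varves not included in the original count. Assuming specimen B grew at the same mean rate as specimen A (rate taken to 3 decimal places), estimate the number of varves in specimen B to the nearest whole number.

63401 varves

Specimen A: after corrections the count is 13586 − 17 + 18 = 13587 varves.
A: Extension rate ≈ 938.2 / 13587 = 0.069 mm per year.
B spans 4374.7 / 0.069 = 63401.45 years ≈ 63401 varves.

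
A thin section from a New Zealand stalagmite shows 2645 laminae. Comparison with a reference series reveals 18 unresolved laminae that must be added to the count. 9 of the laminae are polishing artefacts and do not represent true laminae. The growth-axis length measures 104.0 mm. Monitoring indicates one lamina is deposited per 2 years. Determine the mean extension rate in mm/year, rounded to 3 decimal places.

After corrections the count is 2645 − 9 + 18 = 2654 laminae.
At 2 years per lamina, 2654 × 2 = 5308 years.
104.0 mm over 5308 years gives 104.0 / 5308 ≈ 0.020 mm/year.

0.020 mm/year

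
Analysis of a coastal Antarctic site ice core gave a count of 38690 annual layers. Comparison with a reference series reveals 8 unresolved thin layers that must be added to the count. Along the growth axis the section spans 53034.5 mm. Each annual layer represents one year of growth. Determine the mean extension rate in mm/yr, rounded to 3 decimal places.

1.370 mm/yr

Correcting the raw count gives 38690 + 8 = 38698 true annual layers.
Mean rate = 53034.5 mm / 38698 years ≈ 1.370 mm/yr.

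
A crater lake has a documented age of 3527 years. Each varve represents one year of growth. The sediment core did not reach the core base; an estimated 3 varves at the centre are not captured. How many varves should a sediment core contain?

One varve per year gives 3527 varves over 3527 years.
Less the 3 uncaptured varves: 3527 − 3 = 3524.

3524 varves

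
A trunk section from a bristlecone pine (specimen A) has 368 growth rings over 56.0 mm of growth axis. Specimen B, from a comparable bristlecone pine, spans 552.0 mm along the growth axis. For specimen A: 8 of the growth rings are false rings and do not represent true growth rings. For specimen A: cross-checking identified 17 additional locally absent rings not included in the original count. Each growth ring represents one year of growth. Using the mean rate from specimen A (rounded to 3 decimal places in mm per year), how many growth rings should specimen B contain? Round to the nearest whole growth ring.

3705 growth rings

Specimen A: correcting the raw count gives 368 − 8 + 17 = 377 true growth rings.
A: 56.0 mm over 377 years gives 56.0 / 377 ≈ 0.149 mm/yr.
B spans 552.0 / 0.149 = 3704.70 years ≈ 3705 growth rings.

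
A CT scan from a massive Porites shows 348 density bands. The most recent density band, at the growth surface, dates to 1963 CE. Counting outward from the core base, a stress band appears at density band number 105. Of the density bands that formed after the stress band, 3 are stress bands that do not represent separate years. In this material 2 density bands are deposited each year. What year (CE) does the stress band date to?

1843 CE

348 − 105 = 243 density bands lie beyond the stress band toward the growth surface.
Excluding 3 false density bands: 243 − 3 = 240.
With 2 density bands per year, 240 / 2 = 120 years.
1963 − 120 = 1843 CE.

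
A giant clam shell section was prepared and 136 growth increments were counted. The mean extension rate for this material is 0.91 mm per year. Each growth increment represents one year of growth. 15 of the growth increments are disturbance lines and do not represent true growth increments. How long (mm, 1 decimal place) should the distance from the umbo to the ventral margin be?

110.1 mm

True growth increment count = 136 − 15 = 121.
Predicted length = 0.91 mm/year × 121 years = 110.1 mm.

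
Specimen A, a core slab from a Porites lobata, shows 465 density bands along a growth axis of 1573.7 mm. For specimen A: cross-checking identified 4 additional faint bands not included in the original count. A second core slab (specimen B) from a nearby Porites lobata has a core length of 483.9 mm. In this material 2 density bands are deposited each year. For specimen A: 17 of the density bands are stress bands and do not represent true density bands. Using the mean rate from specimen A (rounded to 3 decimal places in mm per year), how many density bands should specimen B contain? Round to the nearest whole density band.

Specimen A: true density band count = 465 − 17 + 4 = 452.
Specimen A: with 2 density bands per year, 452 / 2 = 226 years.
A: Mean rate = 1573.7 mm / 226 years ≈ 6.963 mm/yr.
B spans 483.9 / 6.963 = 69.50 years; at 2 density bands per year that is 69.50 × 2 ≈ 139 density bands.

139 density bands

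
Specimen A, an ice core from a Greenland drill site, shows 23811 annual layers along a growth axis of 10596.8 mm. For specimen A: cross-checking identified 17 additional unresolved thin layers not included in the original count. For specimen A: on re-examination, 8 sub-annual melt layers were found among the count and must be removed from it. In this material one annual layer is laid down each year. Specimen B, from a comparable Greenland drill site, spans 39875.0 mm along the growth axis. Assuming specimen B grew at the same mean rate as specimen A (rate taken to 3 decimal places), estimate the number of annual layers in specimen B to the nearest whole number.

Specimen A: adjusted count: 23811 − 8 + 17 = 23820 annual layers.
A: Mean rate = 10596.8 mm / 23820 years ≈ 0.445 mm/year.
B spans 39875.0 / 0.445 = 89606.74 years ≈ 89607 annual layers.

89607 annual layers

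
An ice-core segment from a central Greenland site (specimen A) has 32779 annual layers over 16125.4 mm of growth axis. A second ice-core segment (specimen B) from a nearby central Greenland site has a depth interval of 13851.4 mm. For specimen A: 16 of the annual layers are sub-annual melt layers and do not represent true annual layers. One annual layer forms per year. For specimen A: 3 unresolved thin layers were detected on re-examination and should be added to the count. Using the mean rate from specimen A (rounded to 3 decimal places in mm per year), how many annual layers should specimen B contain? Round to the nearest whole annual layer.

28153 annual layers

Specimen A: true annual layer count = 32779 − 16 + 3 = 32766.
A: 16125.4 mm over 32766 years gives 16125.4 / 32766 ≈ 0.492 mm/yr.
For B, 13851.4 / 0.492 = 28153.25 years ≈ 28153 annual layers.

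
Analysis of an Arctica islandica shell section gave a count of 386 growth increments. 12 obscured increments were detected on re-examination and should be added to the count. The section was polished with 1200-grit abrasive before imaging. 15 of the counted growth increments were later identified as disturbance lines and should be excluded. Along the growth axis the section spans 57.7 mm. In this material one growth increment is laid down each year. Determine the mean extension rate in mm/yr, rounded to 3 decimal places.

Adjusted count: 386 − 15 + 12 = 383 growth increments.
57.7 mm over 383 years gives 57.7 / 383 ≈ 0.151 mm/yr.

0.151 mm/yr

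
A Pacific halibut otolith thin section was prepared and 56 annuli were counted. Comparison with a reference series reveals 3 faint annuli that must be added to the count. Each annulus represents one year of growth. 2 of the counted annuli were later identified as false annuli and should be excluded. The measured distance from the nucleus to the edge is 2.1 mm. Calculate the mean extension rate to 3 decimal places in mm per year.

After corrections the count is 56 − 2 + 3 = 57 annuli.
Extension rate ≈ 2.1 / 57 = 0.037 mm per year.

0.037 mm per year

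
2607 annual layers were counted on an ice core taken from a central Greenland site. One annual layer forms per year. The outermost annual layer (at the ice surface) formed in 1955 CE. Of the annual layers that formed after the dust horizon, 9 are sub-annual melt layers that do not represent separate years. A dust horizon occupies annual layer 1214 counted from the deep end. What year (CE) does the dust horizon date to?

2607 − 1214 = 1393 annual layers lie beyond the dust horizon toward the ice surface.
1393 − 9 false = 1384 true annual layers after the dust horizon.
1955 − 1384 = 571 CE.

571 CE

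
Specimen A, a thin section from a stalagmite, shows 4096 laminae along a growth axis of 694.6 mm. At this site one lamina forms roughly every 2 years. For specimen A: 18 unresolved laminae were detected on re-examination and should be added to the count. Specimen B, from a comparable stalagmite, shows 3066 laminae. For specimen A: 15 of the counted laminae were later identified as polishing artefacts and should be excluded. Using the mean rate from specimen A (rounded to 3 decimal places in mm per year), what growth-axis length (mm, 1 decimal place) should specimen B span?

521.2 mm

Specimen A: correcting the raw count gives 4096 − 15 + 18 = 4099 true laminae.
Specimen A: 4099 laminae at 2 years each span 4099 × 2 = 8198 years.
A: Extension rate ≈ 694.6 / 8198 = 0.085 mm per year.
Specimen B: multiplying by 2 years per lamina: 3066 × 2 = 6132 years. Length of B = 0.085 × 6132 = 521.2 mm.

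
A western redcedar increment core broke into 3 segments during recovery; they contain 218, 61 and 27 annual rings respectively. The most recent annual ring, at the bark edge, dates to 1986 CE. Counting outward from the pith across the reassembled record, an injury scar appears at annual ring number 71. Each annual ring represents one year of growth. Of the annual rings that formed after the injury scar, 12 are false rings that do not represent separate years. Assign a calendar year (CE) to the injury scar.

1763 CE

Total annual rings = 218 + 61 + 27 = 306.
Between annual ring 71 and the bark edge there are 306 − 71 = 235 annual rings.
Removing the 12 false annual rings leaves 235 − 12 = 223 true annual rings beyond the injury scar.
The annual ring at the bark edge is 1986 CE, so the injury scar dates to 1986 − 223 = 1763 CE.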